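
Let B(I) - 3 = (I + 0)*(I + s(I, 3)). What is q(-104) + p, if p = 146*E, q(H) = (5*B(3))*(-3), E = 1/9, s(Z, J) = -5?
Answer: 551/9 ≈ 61.222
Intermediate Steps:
E = 1/9 ≈ 0.11111
B(I) = 3 + I*(-5 + I) (B(I) = 3 + (I + 0)*(I - 5) = 3 + I*(-5 + I))
q(H) = 45 (q(H) = (5*(3 + 3**2 - 5*3))*(-3) = (5*(3 + 9 - 15))*(-3) = (5*(-3))*(-3) = -15*(-3) = 45)
p = 146/9 (p = 146*(1/9) = 146/9 ≈ 16.222)
q(-104) + p = 45 + 146/9 = 551/9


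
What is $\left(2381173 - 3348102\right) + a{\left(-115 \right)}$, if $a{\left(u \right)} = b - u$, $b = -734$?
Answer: $-967548$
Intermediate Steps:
$a{\left(u \right)} = -734 - u$
$\left(2381173 - 3348102\right) + a{\left(-115 \right)} = \left(2381173 - 3348102\right) - 619 = -966929 + \left(-734 + 115\right) = -966929 - 619 = -967548$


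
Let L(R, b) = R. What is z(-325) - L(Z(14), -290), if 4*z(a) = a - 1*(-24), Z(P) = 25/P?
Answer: -2157/28 ≈ -77.036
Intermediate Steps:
z(a) = 6 + a/4 (z(a) = (a - 1*(-24))/4 = (a + 24)/4 = (24 + a)/4 = 6 + a/4)
z(-325) - L(Z(14), -290) = (6 + (¼)*(-325)) - 25/14 = (6 - 325/4) - 25/14 = -301/4 - 1*25/14 = -301/4 - 25/14 = -2157/28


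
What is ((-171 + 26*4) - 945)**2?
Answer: 1024144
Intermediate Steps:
((-171 + 26*4) - 945)**2 = ((-171 + 104) - 945)**2 = (-67 - 945)**2 = (-1012)**2 = 1024144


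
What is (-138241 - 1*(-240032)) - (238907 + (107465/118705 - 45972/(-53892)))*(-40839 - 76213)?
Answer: 993878507213199991/35540277 ≈ 2.7965e+10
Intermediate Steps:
(-138241 - 1*(-240032)) - (238907 + (107465/118705 - 45972/(-53892)))*(-40839 - 76213) = (-138241 + 240032) - (238907 + (107465*(1/118705) - 45972*(-1/53892)))*(-117052) = 101791 - (238907 + (21493/23741 + 1277/1497))*(-117052) = 101791 - (238907 + 62492278/35540277)*(-117052) = 101791 - 8490883449517*(-117052)/35540277 = 101791 - 1*(-993874889532863884/35540277) = 101791 + 993874889532863884/35540277 = 993878507213199991/35540277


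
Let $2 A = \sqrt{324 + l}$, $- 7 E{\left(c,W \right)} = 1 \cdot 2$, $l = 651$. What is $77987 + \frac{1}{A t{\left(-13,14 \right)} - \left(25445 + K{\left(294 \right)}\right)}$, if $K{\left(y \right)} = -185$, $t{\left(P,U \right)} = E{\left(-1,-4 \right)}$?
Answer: $\frac{162552522724249}{2084354095} + \frac{7 \sqrt{39}}{6253062285} \approx 77987.0$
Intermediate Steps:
$E{\left(c,W \right)} = - \frac{2}{7}$ ($E{\left(c,W \right)} = - \frac{1 \cdot 2}{7} = \left(- \frac{1}{7}\right) 2 = - \frac{2}{7}$)
$A = \frac{5 \sqrt{39}}{2}$ ($A = \frac{\sqrt{324 + 651}}{2} = \frac{\sqrt{975}}{2} = \frac{5 \sqrt{39}}{2} \approx 15.612$)
$t{\left(P,U \right)} = - \frac{2}{7}$
$77987 + \frac{1}{A t{\left(-13,14 \right)} - \left(25445 + K{\left(294 \right)}\right)} = 77987 + \frac{1}{\frac{5 \sqrt{39}}{2} \left(- \frac{2}{7}\right) - 25260} = 77987 + \frac{1}{- \frac{5 \sqrt{39}}{7} + \left(-25445 + 185\right)} = 77987 + \frac{1}{- \frac{5 \sqrt{39}}{7} - 25260} = 77987 + \frac{1}{-25260 - \frac{5 \sqrt{39}}{7}}$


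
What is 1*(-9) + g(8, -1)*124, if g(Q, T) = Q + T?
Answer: 859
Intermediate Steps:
1*(-9) + g(8, -1)*124 = 1*(-9) + (8 - 1)*124 = -9 + 7*124 = -9 + 868 = 859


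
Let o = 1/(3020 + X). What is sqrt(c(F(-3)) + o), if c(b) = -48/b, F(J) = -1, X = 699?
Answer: sqrt(663889847)/3719 ≈ 6.9282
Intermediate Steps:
o = 1/3719 (o = 1/(3020 + 699) = 1/3719 ≈ 0.00026889)
sqrt(c(F(-3)) + o) = sqrt(-48/(-1) + 1/3719) = sqrt(-48*(-1) + 1/3719) = sqrt(48 + 1/3719) = sqrt(178513/3719) = sqrt(663889847)/3719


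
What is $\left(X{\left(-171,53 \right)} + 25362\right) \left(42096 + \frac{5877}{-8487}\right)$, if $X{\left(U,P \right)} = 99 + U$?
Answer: $\frac{1003908678750}{943} \approx 1.0646 \cdot 10^{9}$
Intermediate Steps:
$\left(X{\left(-171,53 \right)} + 25362\right) \left(42096 + \frac{5877}{-8487}\right) = \left(\left(99 - 171\right) + 25362\right) \left(42096 + \frac{5877}{-8487}\right) = \left(-72 + 25362\right) \left(42096 + 5877 \left(- \frac{1}{8487}\right)\right) = 25290 \left(42096 - \frac{653}{943}\right) = 25290 \cdot \frac{39695875}{943} = \frac{1003908678750}{943}$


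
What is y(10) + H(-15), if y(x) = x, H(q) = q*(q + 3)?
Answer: 190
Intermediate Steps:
H(q) = q*(3 + q)
y(10) + H(-15) = 10 - 15*(3 - 15) = 10 - 15*(-12) = 10 + 180 = 190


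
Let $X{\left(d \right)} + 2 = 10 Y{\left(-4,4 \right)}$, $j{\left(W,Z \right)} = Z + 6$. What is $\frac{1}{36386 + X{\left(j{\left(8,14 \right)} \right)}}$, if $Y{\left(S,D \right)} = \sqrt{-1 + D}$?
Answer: $\frac{3032}{110316263} - \frac{5 \sqrt{3}}{661897578} \approx 2.7472 \cdot 10^{-5}$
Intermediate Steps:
$j{\left(W,Z \right)} = 6 + Z$
$X{\left(d \right)} = -2 + 10 \sqrt{3}$ ($X{\left(d \right)} = -2 + 10 \sqrt{-1 + 4} = -2 + 10 \sqrt{3}$)
$\frac{1}{36386 + X{\left(j{\left(8,14 \right)} \right)}} = \frac{1}{36386 - \left(2 - 10 \sqrt{3}\right)} = \frac{1}{36384 + 10 \sqrt{3}}$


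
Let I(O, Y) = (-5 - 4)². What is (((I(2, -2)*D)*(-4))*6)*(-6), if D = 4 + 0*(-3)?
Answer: 46656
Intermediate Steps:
D = 4 (D = 4 + 0 = 4)
I(O, Y) = 81 (I(O, Y) = (-9)² = 81)
(((I(2, -2)*D)*(-4))*6)*(-6) = (((81*4)*(-4))*6)*(-6) = ((324*(-4))*6)*(-6) = -1296*6*(-6) = -7776*(-6) = 46656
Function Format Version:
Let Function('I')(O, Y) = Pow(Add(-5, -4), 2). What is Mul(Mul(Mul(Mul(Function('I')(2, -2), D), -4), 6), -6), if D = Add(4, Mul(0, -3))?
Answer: 46656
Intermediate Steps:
D = 4 (D = Add(4, 0) = 4)
Function('I')(O, Y) = 81 (Function('I')(O, Y) = Pow(-9, 2) = 81)
Mul(Mul(Mul(Mul(Function('I')(2, -2), D), -4), 6), -6) = Mul(Mul(Mul(Mul(81, 4), -4), 6), -6) = Mul(Mul(Mul(324, -4), 6), -6) = Mul(Mul(-1296, 6), -6) = Mul(-7776, -6) = 46656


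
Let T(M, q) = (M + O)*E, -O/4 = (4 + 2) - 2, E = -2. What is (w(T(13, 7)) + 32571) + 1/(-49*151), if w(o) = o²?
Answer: 241259192/7399 ≈ 32607.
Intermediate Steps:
O = -16 (O = -4*((4 + 2) - 2) = -4*(6 - 2) = -4*4 = -16)
T(M, q) = 32 - 2*M (T(M, q) = (M - 16)*(-2) = (-16 + M)*(-2) = 32 - 2*M)
(w(T(13, 7)) + 32571) + 1/(-49*151) = ((32 - 2*13)² + 32571) + 1/(-49*151) = ((32 - 26)² + 32571) + 1/(-7399) = (6² + 32571) - 1/7399 = (36 + 32571) - 1/7399 = 32607 - 1/7399 = 241259192/7399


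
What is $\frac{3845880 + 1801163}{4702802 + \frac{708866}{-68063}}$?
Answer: $\frac{384354687709}{320086103660} \approx 1.2008$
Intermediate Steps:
$\frac{3845880 + 1801163}{4702802 + \frac{708866}{-68063}} = \frac{5647043}{4702802 + 708866 \left(- \frac{1}{68063}\right)} = \frac{5647043}{4702802 - \frac{708866}{68063}} = \frac{5647043}{\frac{320086103660}{68063}} = 5647043 \cdot \frac{68063}{320086103660} = \frac{384354687709}{320086103660}$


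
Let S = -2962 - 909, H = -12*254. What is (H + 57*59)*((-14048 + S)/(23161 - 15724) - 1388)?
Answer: -1085749875/2479 ≈ -4.3798e+5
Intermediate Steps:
H = -3048
S = -3871
(H + 57*59)*((-14048 + S)/(23161 - 15724) - 1388) = (-3048 + 57*59)*((-14048 - 3871)/(23161 - 15724) - 1388) = (-3048 + 3363)*(-17919/7437 - 1388) = 315*(-17919*1/7437 - 1388) = 315*(-5973/2479 - 1388) = 315*(-3446825/2479) = -1085749875/2479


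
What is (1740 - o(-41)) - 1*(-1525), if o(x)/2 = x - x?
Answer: 3265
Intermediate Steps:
o(x) = 0 (o(x) = 2*(x - x) = 2*0 = 0)
(1740 - o(-41)) - 1*(-1525) = (1740 - 1*0) - 1*(-1525) = (1740 + 0) + 1525 = 1740 + 1525 = 3265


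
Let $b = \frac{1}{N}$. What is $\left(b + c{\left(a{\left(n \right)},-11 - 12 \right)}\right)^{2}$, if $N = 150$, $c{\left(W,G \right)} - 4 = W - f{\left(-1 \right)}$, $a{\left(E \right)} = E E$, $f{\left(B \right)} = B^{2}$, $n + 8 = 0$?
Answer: $\frac{101022601}{22500} \approx 4489.9$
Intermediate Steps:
$n = -8$ ($n = -8 + 0 = -8$)
$a{\left(E \right)} = E^{2}$
$c{\left(W,G \right)} = 3 + W$ ($c{\left(W,G \right)} = 4 + \left(W - \left(-1\right)^{2}\right) = 4 + \left(W - 1\right) = 4 + \left(-1 + W\right) = 3 + W$)
$b = \frac{1}{150} \approx 0.0066667$
$\left(b + c{\left(a{\left(n \right)},-11 - 12 \right)}\right)^{2} = \left(\frac{1}{150} + \left(3 + \left(-8\right)^{2}\right)\right)^{2} = \left(\frac{1}{150} + \left(3 + 64\right)\right)^{2} = \left(\frac{1}{150} + 67\right)^{2} = \left(\frac{10051}{150}\right)^{2} = \frac{101022601}{22500}$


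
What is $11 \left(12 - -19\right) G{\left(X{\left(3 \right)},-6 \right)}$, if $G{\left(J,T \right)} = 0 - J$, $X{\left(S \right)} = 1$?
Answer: $-341$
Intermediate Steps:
$G{\left(J,T \right)} = - J$
$11 \left(12 - -19\right) G{\left(X{\left(3 \right)},-6 \right)} = 11 \left(12 - -19\right) \left(\left(-1\right) 1\right) = 11 \left(12 + 19\right) \left(-1\right) = 11 \cdot 31 \left(-1\right) = 341 \left(-1\right) = -341$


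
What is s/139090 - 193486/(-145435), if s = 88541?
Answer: 1591557123/809142166 ≈ 1.9670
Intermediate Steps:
s/139090 - 193486/(-145435) = 88541/139090 - 193486/(-145435) = 88541*(1/139090) - 193486*(-1/145435) = 88541/139090 + 193486/145435 = 1591557123/809142166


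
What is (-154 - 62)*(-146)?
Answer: 31536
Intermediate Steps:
(-154 - 62)*(-146) = -216*(-146) = 31536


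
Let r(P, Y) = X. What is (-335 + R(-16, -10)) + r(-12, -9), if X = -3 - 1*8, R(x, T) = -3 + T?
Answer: -359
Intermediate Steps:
X = -11 (X = -3 - 8 = -11)
r(P, Y) = -11
(-335 + R(-16, -10)) + r(-12, -9) = (-335 + (-3 - 10)) - 11 = (-335 - 13) - 11 = -348 - 11 = -359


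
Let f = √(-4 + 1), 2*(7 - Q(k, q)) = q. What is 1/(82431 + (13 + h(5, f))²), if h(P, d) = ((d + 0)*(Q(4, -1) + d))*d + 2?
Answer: -4*I/(-329841*I + 180*√3) ≈ 1.2127e-5 - 1.1463e-8*I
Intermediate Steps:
Q(k, q) = 7 - q/2
f = I*√3 (f = √(-3) = I*√3 ≈ 1.732*I)
h(P, d) = 2 + d²*(15/2 + d) (h(P, d) = ((d + 0)*((7 - ½*(-1)) + d))*d + 2 = (d*((7 + ½) + d))*d + 2 = (d*(15/2 + d))*d + 2 = d²*(15/2 + d) + 2 = 2 + d²*(15/2 + d))
1/(82431 + (13 + h(5, f))²) = 1/(82431 + (13 + (2 + (I*√3)³ + 15*(I*√3)²/2))²) = 1/(82431 + (13 + (2 - 3*I*√3 + (15/2)*(-3)))²) = 1/(82431 + (13 + (2 - 3*I*√3 - 45/2))²) = 1/(82431 + (13 + (-41/2 - 3*I*√3))²) = 1/(82431 + (-15/2 - 3*I*√3)²)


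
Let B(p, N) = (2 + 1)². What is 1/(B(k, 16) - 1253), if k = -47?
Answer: -1/1244 ≈ -0.00080386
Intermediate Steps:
B(p, N) = 9 (B(p, N) = 3² = 9)
1/(B(k, 16) - 1253) = 1/(9 - 1253) = 1/(-1244) = -1/1244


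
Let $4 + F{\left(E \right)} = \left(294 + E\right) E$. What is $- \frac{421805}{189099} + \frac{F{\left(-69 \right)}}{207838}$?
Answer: $- \frac{90603625961}{39301957962} \approx -2.3053$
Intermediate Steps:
$F{\left(E \right)} = -4 + E \left(294 + E\right)$ ($F{\left(E \right)} = -4 + \left(294 + E\right) E = -4 + E \left(294 + E\right)$)
$- \frac{421805}{189099} + \frac{F{\left(-69 \right)}}{207838} = - \frac{421805}{189099} + \frac{-4 + \left(-69\right)^{2} + 294 \left(-69\right)}{207838} = \left(-421805\right) \frac{1}{189099} + \left(-4 + 4761 - 20286\right) \frac{1}{207838} = - \frac{421805}{189099} - \frac{15529}{207838} = - \frac{90603625961}{39301957962}$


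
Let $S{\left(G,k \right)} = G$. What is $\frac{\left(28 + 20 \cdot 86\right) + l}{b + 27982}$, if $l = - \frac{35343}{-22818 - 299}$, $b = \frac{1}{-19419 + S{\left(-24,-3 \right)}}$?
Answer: $\frac{786349950537}{12576896895925} \approx 0.062523$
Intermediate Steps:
$b = - \frac{1}{19443}$ ($b = \frac{1}{-19419 - 24} = \frac{1}{-19443} = - \frac{1}{19443} \approx -5.1432 \cdot 10^{-5}$)
$l = \frac{35343}{23117}$ ($l = - \frac{35343}{-23117} = \left(-35343\right) \left(- \frac{1}{23117}\right) = \frac{35343}{23117} \approx 1.5289$)
$\frac{\left(28 + 20 \cdot 86\right) + l}{b + 27982} = \frac{\left(28 + 20 \cdot 86\right) + \frac{35343}{23117}}{- \frac{1}{19443} + 27982} = \frac{\left(28 + 1720\right) + \frac{35343}{23117}}{\frac{544054025}{19443}} = \left(1748 + \frac{35343}{23117}\right) \frac{19443}{544054025} = \frac{40443859}{23117} \cdot \frac{19443}{544054025} = \frac{786349950537}{12576896895925}$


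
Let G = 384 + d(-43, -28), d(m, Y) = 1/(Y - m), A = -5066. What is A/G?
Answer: -75990/5761 ≈ -13.190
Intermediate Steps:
G = 5761/15 (G = 384 + 1/(-28 - 1*(-43)) = 384 + 1/(-28 + 43) = 384 + 1/15 = 5761/15 ≈ 384.07)
A/G = -5066/5761/15 = -5066*15/5761 = -75990/5761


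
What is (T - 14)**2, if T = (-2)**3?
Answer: 484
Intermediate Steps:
T = -8
(T - 14)**2 = (-8 - 14)**2 = (-22)**2 = 484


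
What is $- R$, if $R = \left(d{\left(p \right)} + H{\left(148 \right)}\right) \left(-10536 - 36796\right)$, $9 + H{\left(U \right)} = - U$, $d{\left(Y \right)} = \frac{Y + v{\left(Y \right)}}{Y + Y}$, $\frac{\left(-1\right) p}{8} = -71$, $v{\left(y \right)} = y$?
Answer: $-7383792$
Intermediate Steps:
$p = 568$ ($p = \left(-8\right) \left(-71\right) = 568$)
$d{\left(Y \right)} = 1$ ($d{\left(Y \right)} = \frac{Y + Y}{Y + Y} = \frac{2 Y}{2 Y} = 2 Y \frac{1}{2 Y} = 1$)
$H{\left(U \right)} = -9 - U$
$R = 7383792$ ($R = \left(1 - 157\right) \left(-10536 - 36796\right) = \left(1 - 157\right) \left(-47332\right) = \left(-156\right) \left(-47332\right) = 7383792$)
$- R = \left(-1\right) 7383792 = -7383792$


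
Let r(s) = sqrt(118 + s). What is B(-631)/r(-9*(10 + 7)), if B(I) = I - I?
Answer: 0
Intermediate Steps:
B(I) = 0
B(-631)/r(-9*(10 + 7)) = 0/(sqrt(118 - 9*(10 + 7))) = 0/(sqrt(118 - 9*17)) = 0/(sqrt(118 - 153)) = 0/(sqrt(-35)) = 0/((I*sqrt(35))) = 0*(-I*sqrt(35)/35) = 0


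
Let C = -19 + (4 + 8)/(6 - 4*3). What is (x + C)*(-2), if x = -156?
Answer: 354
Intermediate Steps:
C = -21 (C = -19 + 12/(6 - 12) = -19 + 12/(-6) = -19 + 12*(-⅙) = -19 - 2 = -21)
(x + C)*(-2) = (-156 - 21)*(-2) = -177*(-2) = 354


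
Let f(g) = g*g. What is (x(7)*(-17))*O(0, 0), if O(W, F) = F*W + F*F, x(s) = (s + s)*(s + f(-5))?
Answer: 0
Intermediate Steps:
f(g) = g²
x(s) = 2*s*(25 + s) (x(s) = (s + s)*(s + (-5)²) = (2*s)*(s + 25) = (2*s)*(25 + s) = 2*s*(25 + s))
O(W, F) = F² + F*W (O(W, F) = F*W + F² = F² + F*W)
(x(7)*(-17))*O(0, 0) = ((2*7*(25 + 7))*(-17))*(0*(0 + 0)) = ((2*7*32)*(-17))*(0*0) = (448*(-17))*0 = -7616*0 = 0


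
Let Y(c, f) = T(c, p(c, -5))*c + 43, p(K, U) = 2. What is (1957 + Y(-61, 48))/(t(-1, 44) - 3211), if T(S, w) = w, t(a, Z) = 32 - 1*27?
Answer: -939/1603 ≈ -0.58578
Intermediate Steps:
t(a, Z) = 5 (t(a, Z) = 32 - 27 = 5)
Y(c, f) = 43 + 2*c (Y(c, f) = 2*c + 43 = 43 + 2*c)
(1957 + Y(-61, 48))/(t(-1, 44) - 3211) = (1957 + (43 + 2*(-61)))/(5 - 3211) = (1957 + (43 - 122))/(-3206) = (1957 - 79)*(-1/3206) = 1878*(-1/3206) = -939/1603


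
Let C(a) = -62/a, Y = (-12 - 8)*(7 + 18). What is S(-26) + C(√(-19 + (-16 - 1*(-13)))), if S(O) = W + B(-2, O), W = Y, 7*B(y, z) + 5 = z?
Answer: -3531/7 + 31*I*√22/11 ≈ -504.43 + 13.218*I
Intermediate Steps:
Y = -500 (Y = -20*25 = -500)
B(y, z) = -5/7 + z/7
W = -500
S(O) = -3505/7 + O/7 (S(O) = -500 + (-5/7 + O/7) = -3505/7 + O/7)
S(-26) + C(√(-19 + (-16 - 1*(-13)))) = (-3505/7 + (⅐)*(-26)) - 62/√(-19 + (-16 - 1*(-13))) = (-3505/7 - 26/7) - 62/√(-19 + (-16 + 13)) = -3531/7 - 62/√(-19 - 3) = -3531/7 - 62*(-I*√22/22) = -3531/7 - (-31)*I*√22/11 = -3531/7 + 31*I*√22/11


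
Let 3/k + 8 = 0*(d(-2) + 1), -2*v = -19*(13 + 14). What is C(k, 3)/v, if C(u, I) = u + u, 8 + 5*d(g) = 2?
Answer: -1/342 ≈ -0.0029240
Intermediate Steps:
d(g) = -6/5 (d(g) = -8/5 + (1/5)*2 = -8/5 + 2/5 = -6/5)
v = 513/2 (v = -(-19)*(13 + 14)/2 = -(-19)*27/2 = -1/2*(-513) = 513/2 ≈ 256.50)
k = -3/8 (k = 3/(-8 + 0*(-6/5 + 1)) = 3/(-8 + 0*(-1/5)) = 3/(-8 + 0) = 3/(-8) = 3*(-1/8) = -3/8 ≈ -0.37500)
C(u, I) = 2*u
C(k, 3)/v = (2*(-3/8))/(513/2) = -3/4*2/513 = -1/342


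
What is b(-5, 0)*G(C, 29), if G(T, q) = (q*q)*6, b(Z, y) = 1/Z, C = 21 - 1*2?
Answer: -5046/5 ≈ -1009.2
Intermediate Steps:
C = 19 (C = 21 - 2 = 19)
G(T, q) = 6*q**2 (G(T, q) = q**2*6 = 6*q**2)
b(-5, 0)*G(C, 29) = (6*29**2)/(-5) = -6*841/5 = -1/5*5046 = -5046/5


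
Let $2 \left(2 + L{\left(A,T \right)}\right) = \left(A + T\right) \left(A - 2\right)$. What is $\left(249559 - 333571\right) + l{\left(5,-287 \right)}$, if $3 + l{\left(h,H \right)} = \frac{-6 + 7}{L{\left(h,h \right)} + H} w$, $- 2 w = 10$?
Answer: $- \frac{23020105}{274} \approx -84015.0$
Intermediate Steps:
$w = -5$ ($w = \left(- \frac{1}{2}\right) 10 = -5$)
$L{\left(A,T \right)} = -2 + \frac{\left(-2 + A\right) \left(A + T\right)}{2}$ ($L{\left(A,T \right)} = -2 + \frac{\left(A + T\right) \left(A - 2\right)}{2} = -2 + \frac{\left(A + T\right) \left(-2 + A\right)}{2} = -2 + \frac{\left(-2 + A\right) \left(A + T\right)}{2}$)
$l{\left(h,H \right)} = -3 - \frac{5}{-2 + H + h^{2} - 2 h}$ ($l{\left(h,H \right)} = -3 + \frac{-6 + 7}{\left(-2 + \frac{h^{2}}{2} - h - h + \frac{h h}{2}\right) + H} \left(-5\right) = -3 + 1 \frac{1}{\left(-2 + \frac{h^{2}}{2} - h - h + \frac{h^{2}}{2}\right) + H} \left(-5\right) = -3 + 1 \frac{1}{\left(-2 + h^{2} - 2 h\right) + H} \left(-5\right) = -3 + 1 \frac{1}{-2 + H + h^{2} - 2 h} \left(-5\right) = -3 + \frac{1}{-2 + H + h^{2} - 2 h} \left(-5\right) = -3 - \frac{5}{-2 + H + h^{2} - 2 h}$)
$\left(249559 - 333571\right) + l{\left(5,-287 \right)} = \left(249559 - 333571\right) + \frac{1 - -861 - 3 \cdot 5^{2} + 6 \cdot 5}{-2 - 287 + 5^{2} - 10} = -84012 + \frac{1 + 861 - 75 + 30}{-2 - 287 + 25 - 10} = -84012 + \frac{1 + 861 - 75 + 30}{-274} = -84012 - \frac{817}{274} = - \frac{23020105}{274}$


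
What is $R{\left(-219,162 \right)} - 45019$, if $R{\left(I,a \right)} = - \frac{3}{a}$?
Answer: $- \frac{2431027}{54} \approx -45019.0$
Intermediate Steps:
$R{\left(-219,162 \right)} - 45019 = - \frac{3}{162} - 45019 = \left(-3\right) \frac{1}{162} - 45019 = - \frac{1}{54} - 45019 = - \frac{2431027}{54}$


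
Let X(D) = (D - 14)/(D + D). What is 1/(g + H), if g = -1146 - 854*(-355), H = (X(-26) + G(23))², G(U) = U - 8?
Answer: 169/51084081 ≈ 3.3083e-6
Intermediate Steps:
X(D) = (-14 + D)/(2*D) (X(D) = (-14 + D)/((2*D)) = (-14 + D)*(1/(2*D)) = (-14 + D)/(2*D))
G(U) = -8 + U
H = 42025/169 (H = ((½)*(-14 - 26)/(-26) + (-8 + 23))² = ((½)*(-1/26)*(-40) + 15)² = (10/13 + 15)² = (205/13)² = 42025/169 ≈ 248.67)
g = 302024 (g = -1146 + 303170 = 302024)
1/(g + H) = 1/(302024 + 42025/169) = 1/(51084081/169) = 169/51084081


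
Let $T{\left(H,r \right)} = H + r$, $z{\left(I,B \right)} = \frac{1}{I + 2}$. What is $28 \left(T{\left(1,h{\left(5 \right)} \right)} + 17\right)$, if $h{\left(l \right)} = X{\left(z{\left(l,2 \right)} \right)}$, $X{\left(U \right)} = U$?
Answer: $508$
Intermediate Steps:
$z{\left(I,B \right)} = \frac{1}{2 + I}$
$h{\left(l \right)} = \frac{1}{2 + l}$
$28 \left(T{\left(1,h{\left(5 \right)} \right)} + 17\right) = 28 \left(\left(1 + \frac{1}{2 + 5}\right) + 17\right) = 28 \left(\left(1 + \frac{1}{7}\right) + 17\right) = 28 \left(\frac{8}{7} + 17\right) = 28 \cdot \frac{127}{7} = 508$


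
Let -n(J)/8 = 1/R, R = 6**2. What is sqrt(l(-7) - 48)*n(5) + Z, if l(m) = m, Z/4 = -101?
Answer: -404 - 2*I*sqrt(55)/9 ≈ -404.0 - 1.648*I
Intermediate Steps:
Z = -404 (Z = 4*(-101) = -404)
R = 36
n(J) = -2/9 (n(J) = -8/36 = -8*1/36 = -2/9)
sqrt(l(-7) - 48)*n(5) + Z = sqrt(-7 - 48)*(-2/9) - 404 = sqrt(-55)*(-2/9) - 404 = (I*sqrt(55))*(-2/9) - 404 = -2*I*sqrt(55)/9 - 404 = -404 - 2*I*sqrt(55)/9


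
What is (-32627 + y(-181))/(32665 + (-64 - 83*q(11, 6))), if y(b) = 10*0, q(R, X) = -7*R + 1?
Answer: -32627/38909 ≈ -0.83855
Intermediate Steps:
q(R, X) = 1 - 7*R
y(b) = 0
(-32627 + y(-181))/(32665 + (-64 - 83*q(11, 6))) = (-32627 + 0)/(32665 + (-64 - 83*(1 - 7*11))) = -32627/(32665 + (-64 - 83*(1 - 77))) = -32627/(32665 + (-64 - 83*(-76))) = -32627/(32665 + (-64 + 6308)) = -32627/(32665 + 6244) = -32627/38909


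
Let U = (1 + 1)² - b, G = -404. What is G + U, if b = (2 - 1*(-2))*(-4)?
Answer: -384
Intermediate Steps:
b = -16 (b = (2 + 2)*(-4) = 4*(-4) = -16)
U = 20 (U = (1 + 1)² - 1*(-16) = 2² + 16 = 4 + 16 = 20)
G + U = -404 + 20 = -384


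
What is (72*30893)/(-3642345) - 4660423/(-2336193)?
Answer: 1308720407423/945468988065 ≈ 1.3842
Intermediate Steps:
(72*30893)/(-3642345) - 4660423/(-2336193) = 2224296*(-1/3642345) - 4660423*(-1/2336193) = -247144/404705 + 4660423/2336193 = 1308720407423/945468988065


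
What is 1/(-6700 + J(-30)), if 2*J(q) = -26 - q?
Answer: -1/6698 ≈ -0.00014930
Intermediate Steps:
J(q) = -13 - q/2 (J(q) = (-26 - q)/2 = -13 - q/2)
1/(-6700 + J(-30)) = 1/(-6700 + (-13 - 1/2*(-30))) = 1/(-6700 + (-13 + 15)) = 1/(-6700 + 2) = 1/(-6698) = -1/6698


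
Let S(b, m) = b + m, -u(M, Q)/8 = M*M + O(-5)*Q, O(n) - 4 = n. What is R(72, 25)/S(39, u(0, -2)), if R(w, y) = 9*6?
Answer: 54/23 ≈ 2.3478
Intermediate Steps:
O(n) = 4 + n
R(w, y) = 54
u(M, Q) = -8*M**2 + 8*Q (u(M, Q) = -8*(M*M + (4 - 5)*Q) = -8*(M**2 - Q) = -8*M**2 + 8*Q)
R(72, 25)/S(39, u(0, -2)) = 54/(39 + (-8*0**2 + 8*(-2))) = 54/(39 + (-8*0 - 16)) = 54/(39 + (0 - 16)) = 54/(39 - 16) = 54/23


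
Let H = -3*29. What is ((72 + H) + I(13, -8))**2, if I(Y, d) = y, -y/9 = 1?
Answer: 576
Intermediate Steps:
y = -9 (y = -9*1 = -9)
I(Y, d) = -9
H = -87
((72 + H) + I(13, -8))**2 = ((72 - 87) - 9)**2 = (-15 - 9)**2 = (-24)**2 = 576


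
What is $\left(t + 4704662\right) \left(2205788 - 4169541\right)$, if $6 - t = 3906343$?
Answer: $-1567713113725$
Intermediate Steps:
$t = -3906337$ ($t = 6 - 3906343 = -3906337$)
$\left(t + 4704662\right) \left(2205788 - 4169541\right) = \left(-3906337 + 4704662\right) \left(2205788 - 4169541\right) = 798325 \left(-1963753\right) = -1567713113725$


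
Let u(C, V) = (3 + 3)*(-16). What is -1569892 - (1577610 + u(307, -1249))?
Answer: -3147406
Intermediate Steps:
u(C, V) = -96 (u(C, V) = 6*(-16) = -96)
-1569892 - (1577610 + u(307, -1249)) = -1569892 - (1577610 - 96) = -1569892 - 1*1577514 = -1569892 - 1577514 = -3147406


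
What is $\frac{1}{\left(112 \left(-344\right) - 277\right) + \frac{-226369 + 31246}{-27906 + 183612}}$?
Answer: $- \frac{51902}{2014122151} \approx -2.5769 \cdot 10^{-5}$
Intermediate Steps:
$\frac{1}{\left(112 \left(-344\right) - 277\right) + \frac{-226369 + 31246}{-27906 + 183612}} = \frac{1}{\left(-38528 - 277\right) - \frac{195123}{155706}} = \frac{1}{-38805 - \frac{65041}{51902}} = \frac{1}{- \frac{2014122151}{51902}} = - \frac{51902}{2014122151}$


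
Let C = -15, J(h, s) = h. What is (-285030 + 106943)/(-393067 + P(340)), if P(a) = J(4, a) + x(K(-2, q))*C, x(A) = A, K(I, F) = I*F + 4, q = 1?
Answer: 178087/393093 ≈ 0.45304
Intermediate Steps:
K(I, F) = 4 + F*I (K(I, F) = F*I + 4 = 4 + F*I)
P(a) = -26 (P(a) = 4 + (4 + 1*(-2))*(-15) = 4 + (4 - 2)*(-15) = 4 + 2*(-15) = 4 - 30 = -26)
(-285030 + 106943)/(-393067 + P(340)) = (-285030 + 106943)/(-393067 - 26) = -178087/(-393093) = -178087*(-1/393093) = 178087/393093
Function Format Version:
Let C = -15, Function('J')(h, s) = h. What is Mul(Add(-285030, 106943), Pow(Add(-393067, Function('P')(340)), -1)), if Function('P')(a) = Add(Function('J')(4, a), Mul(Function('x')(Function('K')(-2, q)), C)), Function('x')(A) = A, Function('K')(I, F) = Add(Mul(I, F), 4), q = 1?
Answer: Rational(178087, 393093) ≈ 0.45304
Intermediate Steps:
Function('K')(I, F) = Add(4, Mul(F, I)) (Function('K')(I, F) = Add(Mul(F, I), 4) = Add(4, Mul(F, I)))
Function('P')(a) = -26 (Function('P')(a) = Add(4, Mul(Add(4, Mul(1, -2)), -15)) = Add(4, Mul(Add(4, -2), -15)) = Add(4, Mul(2, -15)) = Add(4, -30) = -26)
Mul(Add(-285030, 106943), Pow(Add(-393067, Function('P')(340)), -1)) = Mul(Add(-285030, 106943), Pow(Add(-393067, -26), -1)) = Mul(-178087, Pow(-393093, -1)) = Mul(-178087, Rational(-1, 393093)) = Rational(178087, 393093)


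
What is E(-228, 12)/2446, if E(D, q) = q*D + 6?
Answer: -1365/1223 ≈ -1.1161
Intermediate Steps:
E(D, q) = 6 + D*q (E(D, q) = D*q + 6 = 6 + D*q)
E(-228, 12)/2446 = (6 - 228*12)/2446 = (6 - 2736)*(1/2446) = -2730*1/2446 = -1365/1223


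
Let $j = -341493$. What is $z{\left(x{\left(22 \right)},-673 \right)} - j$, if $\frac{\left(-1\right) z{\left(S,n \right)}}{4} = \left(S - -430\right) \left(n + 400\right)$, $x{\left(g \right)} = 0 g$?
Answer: $811053$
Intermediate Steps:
$x{\left(g \right)} = 0$
$z{\left(S,n \right)} = - 4 \left(400 + n\right) \left(430 + S\right)$ ($z{\left(S,n \right)} = - 4 \left(S - -430\right) \left(n + 400\right) = - 4 \left(S + 430\right) \left(400 + n\right) = - 4 \left(430 + S\right) \left(400 + n\right) = - 4 \left(400 + n\right) \left(430 + S\right)$)
$z{\left(x{\left(22 \right)},-673 \right)} - j = \left(-688000 - -1157560 - 0 - 0 \left(-673\right)\right) - -341493 = \left(-688000 + 1157560 + 0 + 0\right) + 341493 = 469560 + 341493 = 811053$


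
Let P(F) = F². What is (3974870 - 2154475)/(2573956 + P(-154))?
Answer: 1820395/2597672 ≈ 0.70078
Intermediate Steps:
(3974870 - 2154475)/(2573956 + P(-154)) = (3974870 - 2154475)/(2573956 + (-154)²) = 1820395/(2573956 + 23716) = 1820395/2597672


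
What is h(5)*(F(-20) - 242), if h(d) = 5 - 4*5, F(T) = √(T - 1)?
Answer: 3630 - 15*I*√21 ≈ 3630.0 - 68.739*I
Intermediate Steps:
F(T) = √(-1 + T)
h(d) = -15 (h(d) = 5 - 20 = -15)
h(5)*(F(-20) - 242) = -15*(√(-1 - 20) - 242) = -15*(√(-21) - 242) = -15*(I*√21 - 242) = -15*(-242 + I*√21) = 3630 - 15*I*√21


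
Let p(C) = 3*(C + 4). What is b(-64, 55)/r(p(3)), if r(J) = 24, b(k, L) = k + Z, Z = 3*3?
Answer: -55/24 ≈ -2.2917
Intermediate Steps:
p(C) = 12 + 3*C (p(C) = 3*(4 + C) = 12 + 3*C)
Z = 9
b(k, L) = 9 + k (b(k, L) = k + 9 = 9 + k)
b(-64, 55)/r(p(3)) = (9 - 64)/24 = -55*1/24 = -55/24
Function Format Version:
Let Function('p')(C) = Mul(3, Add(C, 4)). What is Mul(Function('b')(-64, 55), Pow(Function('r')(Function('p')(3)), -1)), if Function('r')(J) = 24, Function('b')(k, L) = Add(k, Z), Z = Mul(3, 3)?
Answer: Rational(-55, 24) ≈ -2.2917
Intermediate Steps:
Function('p')(C) = Add(12, Mul(3, C)) (Function('p')(C) = Mul(3, Add(4, C)) = Add(12, Mul(3, C)))
Z = 9
Function('b')(k, L) = Add(9, k) (Function('b')(k, L) = Add(k, 9) = Add(9, k))
Mul(Function('b')(-64, 55), Pow(Function('r')(Function('p')(3)), -1)) = Mul(Add(9, -64), Pow(24, -1)) = Mul(-55, Rational(1, 24)) = Rational(-55, 24)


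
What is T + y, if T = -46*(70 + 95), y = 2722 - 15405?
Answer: -20273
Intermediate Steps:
y = -12683
T = -7590 (T = -46*165 = -7590)
T + y = -7590 - 12683 = -20273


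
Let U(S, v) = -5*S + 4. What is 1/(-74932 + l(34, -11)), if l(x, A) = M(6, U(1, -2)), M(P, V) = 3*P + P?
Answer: -1/74908 ≈ -1.3350e-5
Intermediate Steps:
U(S, v) = 4 - 5*S
M(P, V) = 4*P
l(x, A) = 24 (l(x, A) = 4*6 = 24)
1/(-74932 + l(34, -11)) = 1/(-74932 + 24) = 1/(-74908) = -1/74908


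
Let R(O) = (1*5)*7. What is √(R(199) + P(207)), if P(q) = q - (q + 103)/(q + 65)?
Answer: √1113738/68 ≈ 15.520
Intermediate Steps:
R(O) = 35 (R(O) = 5*7 = 35)
P(q) = q - (103 + q)/(65 + q)
√(R(199) + P(207)) = √(35 + (-103 + 207² + 64*207)/(65 + 207)) = √(35 + (-103 + 42849 + 13248)/272) = √(35 + (1/272)*55994) = √(35 + 27997/136) = √(32757/136) = √1113738/68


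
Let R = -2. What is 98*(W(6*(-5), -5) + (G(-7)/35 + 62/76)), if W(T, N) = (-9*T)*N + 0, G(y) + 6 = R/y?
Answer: -2512485/19 ≈ -1.3224e+5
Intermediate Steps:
G(y) = -6 - 2/y
W(T, N) = -9*N*T (W(T, N) = -9*N*T + 0 = -9*N*T)
98*(W(6*(-5), -5) + (G(-7)/35 + 62/76)) = 98*(-9*(-5)*6*(-5) + ((-6 - 2/(-7))/35 + 62/76)) = 98*(-9*(-5)*(-30) + ((-6 - 2*(-⅐))*(1/35) + 62*(1/76))) = 98*(-1350 + ((-6 + 2/7)*(1/35) + 31/38)) = 98*(-1350 + (-40/7*1/35 + 31/38)) = 98*(-1350 + (-8/49 + 31/38)) = 98*(-1350 + 1215/1862) = 98*(-2512485/1862) = -2512485/19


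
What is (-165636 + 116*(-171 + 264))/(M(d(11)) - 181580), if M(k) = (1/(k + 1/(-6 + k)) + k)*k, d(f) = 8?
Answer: 658104/771439 ≈ 0.85309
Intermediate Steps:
M(k) = k*(k + 1/(k + 1/(-6 + k))) (M(k) = (k + 1/(k + 1/(-6 + k)))*k = k*(k + 1/(k + 1/(-6 + k))))
(-165636 + 116*(-171 + 264))/(M(d(11)) - 181580) = (-165636 + 116*(-171 + 264))/(8*(-6 + 8**3 - 6*8**2 + 2*8)/(1 + 8**2 - 6*8) - 181580) = (-165636 + 116*93)/(8*(-6 + 512 - 6*64 + 16)/(1 + 64 - 48) - 181580) = (-165636 + 10788)/(8*(-6 + 512 - 384 + 16)/17 - 181580) = -154848/(8*(1/17)*138 - 181580) = -154848/(1104/17 - 181580) = -154848/(-3085756/17) = -154848*(-17/3085756) = 658104/771439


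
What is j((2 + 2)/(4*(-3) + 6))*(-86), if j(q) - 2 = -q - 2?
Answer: -172/3 ≈ -57.333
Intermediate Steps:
j(q) = -q (j(q) = 2 + (-q - 2) = 2 + (-2 - q) = -q)
j((2 + 2)/(4*(-3) + 6))*(-86) = -(2 + 2)/(4*(-3) + 6)*(-86) = -4/(-12 + 6)*(-86) = -4/(-6)*(-86) = -4*(-1)/6*(-86) = -1*(-⅔)*(-86) = (⅔)*(-86) = -172/3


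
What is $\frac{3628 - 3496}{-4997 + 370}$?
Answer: $- \frac{132}{4627} \approx -0.028528$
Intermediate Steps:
$\frac{3628 - 3496}{-4997 + 370} = \frac{3628 - 3496}{-4627} = 132 \left(- \frac{1}{4627}\right) = - \frac{132}{4627}$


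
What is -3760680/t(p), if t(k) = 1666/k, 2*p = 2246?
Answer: -301660260/119 ≈ -2.5350e+6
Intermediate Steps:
p = 1123 (p = (½)*2246 = 1123)
-3760680/t(p) = -3760680/(1666/1123) = -3760680/(1666*(1/1123)) = -3760680/1666/1123 = -3760680*1123/1666 = -301660260/119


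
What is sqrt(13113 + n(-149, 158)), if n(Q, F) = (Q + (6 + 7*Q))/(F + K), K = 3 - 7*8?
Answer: sqrt(144446295)/105 ≈ 114.46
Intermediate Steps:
K = -53 (K = 3 - 56 = -53)
n(Q, F) = (6 + 8*Q)/(-53 + F) (n(Q, F) = (Q + (6 + 7*Q))/(F - 53) = (6 + 8*Q)/(-53 + F))
sqrt(13113 + n(-149, 158)) = sqrt(13113 + 2*(3 + 4*(-149))/(-53 + 158)) = sqrt(13113 + 2*(3 - 596)/105) = sqrt(13113 + 2*(1/105)*(-593)) = sqrt(13113 - 1186/105) = sqrt(1375679/105) = sqrt(144446295)/105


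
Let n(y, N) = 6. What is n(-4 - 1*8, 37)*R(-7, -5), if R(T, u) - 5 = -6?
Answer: -6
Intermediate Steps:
R(T, u) = -1 (R(T, u) = 5 - 6 = -1)
n(-4 - 1*8, 37)*R(-7, -5) = 6*(-1) = -6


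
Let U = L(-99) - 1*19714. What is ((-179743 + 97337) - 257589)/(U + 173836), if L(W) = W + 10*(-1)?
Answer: -339995/154013 ≈ -2.2076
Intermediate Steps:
L(W) = -10 + W (L(W) = W - 10 = -10 + W)
U = -19823 (U = (-10 - 99) - 1*19714 = -109 - 19714 = -19823)
((-179743 + 97337) - 257589)/(U + 173836) = ((-179743 + 97337) - 257589)/(-19823 + 173836) = (-82406 - 257589)/154013 = -339995*1/154013 = -339995/154013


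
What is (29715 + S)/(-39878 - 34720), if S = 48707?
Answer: -39211/37299 ≈ -1.0513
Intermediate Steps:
(29715 + S)/(-39878 - 34720) = (29715 + 48707)/(-39878 - 34720) = 78422/(-74598) = 78422*(-1/74598) = -39211/37299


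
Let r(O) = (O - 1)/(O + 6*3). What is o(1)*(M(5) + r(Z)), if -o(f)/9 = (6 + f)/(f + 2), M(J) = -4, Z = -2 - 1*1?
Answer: 448/5 ≈ 89.600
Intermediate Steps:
Z = -3 (Z = -2 - 1 = -3)
r(O) = (-1 + O)/(18 + O) (r(O) = (-1 + O)/(O + 18) = (-1 + O)/(18 + O))
o(f) = -9*(6 + f)/(2 + f) (o(f) = -9*(6 + f)/(f + 2) = -9*(6 + f)/(2 + f))
o(1)*(M(5) + r(Z)) = (9*(-6 - 1*1)/(2 + 1))*(-4 + (-1 - 3)/(18 - 3)) = (9*(-6 - 1)/3)*(-4 - 4/15) = (9*(⅓)*(-7))*(-4 + (1/15)*(-4)) = -21*(-4 - 4/15) = -21*(-64/15) = 448/5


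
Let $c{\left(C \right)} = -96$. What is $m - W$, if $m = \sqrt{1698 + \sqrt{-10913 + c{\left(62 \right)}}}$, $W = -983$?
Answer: $983 + \sqrt{1698 + i \sqrt{11009}} \approx 1024.2 + 1.2725 i$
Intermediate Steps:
$m = \sqrt{1698 + i \sqrt{11009}}$ ($m = \sqrt{1698 + \sqrt{-10913 - 96}} = \sqrt{1698 + \sqrt{-11009}} = \sqrt{1698 + i \sqrt{11009}} \approx 41.226 + 1.2725 i$)
$m - W = \sqrt{1698 + i \sqrt{11009}} - -983 = \sqrt{1698 + i \sqrt{11009}} + 983 = 983 + \sqrt{1698 + i \sqrt{11009}}$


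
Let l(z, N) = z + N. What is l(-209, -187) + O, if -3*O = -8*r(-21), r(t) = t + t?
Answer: -508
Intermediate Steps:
r(t) = 2*t
l(z, N) = N + z
O = -112 (O = -(-8)*2*(-21)/3 = -(-8)*(-42)/3 = -⅓*336 = -112)
l(-209, -187) + O = (-187 - 209) - 112 = -396 - 112 = -508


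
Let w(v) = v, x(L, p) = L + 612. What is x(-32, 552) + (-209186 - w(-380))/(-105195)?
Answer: 20407302/35065 ≈ 581.99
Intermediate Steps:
x(L, p) = 612 + L
x(-32, 552) + (-209186 - w(-380))/(-105195) = (612 - 32) + (-209186 - 1*(-380))/(-105195) = 580 + (-209186 + 380)*(-1/105195) = 580 - 208806*(-1/105195) = 580 + 69602/35065 = 20407302/35065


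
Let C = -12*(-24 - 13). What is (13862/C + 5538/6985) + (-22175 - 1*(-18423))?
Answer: -5768471369/1550670 ≈ -3720.0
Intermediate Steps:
C = 444 (C = -12*(-37) = 444)
(13862/C + 5538/6985) + (-22175 - 1*(-18423)) = (13862/444 + 5538/6985) + (-22175 - 1*(-18423)) = (13862*(1/444) + 5538*(1/6985)) + (-22175 + 18423) = (6931/222 + 5538/6985) - 3752 = 49642471/1550670 - 3752 = -5768471369/1550670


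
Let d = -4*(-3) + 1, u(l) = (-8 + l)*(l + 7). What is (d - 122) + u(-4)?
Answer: -145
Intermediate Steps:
u(l) = (-8 + l)*(7 + l)
d = 13 (d = 12 + 1 = 13)
(d - 122) + u(-4) = (13 - 122) + (-56 + (-4)² - 1*(-4)) = -109 + (-56 + 16 + 4) = -109 - 36 = -145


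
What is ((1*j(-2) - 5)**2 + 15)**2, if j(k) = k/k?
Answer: 961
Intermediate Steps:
j(k) = 1
((1*j(-2) - 5)**2 + 15)**2 = ((1*1 - 5)**2 + 15)**2 = ((1 - 5)**2 + 15)**2 = ((-4)**2 + 15)**2 = (16 + 15)**2 = 31**2 = 961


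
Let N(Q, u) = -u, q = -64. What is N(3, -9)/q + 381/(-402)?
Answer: -4667/4288 ≈ -1.0884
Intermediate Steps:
N(3, -9)/q + 381/(-402) = -1*(-9)/(-64) + 381/(-402) = 9*(-1/64) + 381*(-1/402) = -9/64 - 127/134 = -4667/4288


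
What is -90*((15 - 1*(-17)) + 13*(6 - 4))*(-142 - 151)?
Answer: 1529460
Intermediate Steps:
-90*((15 - 1*(-17)) + 13*(6 - 4))*(-142 - 151) = -90*((15 + 17) + 13*2)*(-293) = -90*(32 + 26)*(-293) = -5220*(-293) = -90*(-16994) = 1529460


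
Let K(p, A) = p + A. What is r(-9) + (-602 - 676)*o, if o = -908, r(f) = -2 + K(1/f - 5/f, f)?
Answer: 10443721/9 ≈ 1.1604e+6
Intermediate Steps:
K(p, A) = A + p
r(f) = -2 + f - 4/f (r(f) = -2 + (f + (1/f - 5/f)) = -2 + (f - 4/f) = -2 + f - 4/f)
r(-9) + (-602 - 676)*o = (-2 - 9 - 4/(-9)) + (-602 - 676)*(-908) = (-2 - 9 - 4*(-⅑)) - 1278*(-908) = (-2 - 9 + 4/9) + 1160424 = -95/9 + 1160424 = 10443721/9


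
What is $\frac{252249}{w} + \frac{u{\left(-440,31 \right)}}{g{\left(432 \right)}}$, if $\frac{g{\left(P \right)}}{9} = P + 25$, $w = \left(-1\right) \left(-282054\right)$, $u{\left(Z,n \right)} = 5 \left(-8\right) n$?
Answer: $\frac{229251059}{386696034} \approx 0.59285$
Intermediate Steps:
$u{\left(Z,n \right)} = - 40 n$
$w = 282054$
$g{\left(P \right)} = 225 + 9 P$ ($g{\left(P \right)} = 9 \left(P + 25\right) = 9 \left(25 + P\right) = 225 + 9 P$)
$\frac{252249}{w} + \frac{u{\left(-440,31 \right)}}{g{\left(432 \right)}} = \frac{252249}{282054} + \frac{\left(-40\right) 31}{225 + 9 \cdot 432} = 252249 \cdot \frac{1}{282054} - \frac{1240}{225 + 3888} = \frac{84083}{94018} - \frac{1240}{4113} = \frac{229251059}{386696034}$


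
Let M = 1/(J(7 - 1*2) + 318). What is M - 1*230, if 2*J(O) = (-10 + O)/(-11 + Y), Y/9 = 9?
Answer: -2047662/8903 ≈ -230.00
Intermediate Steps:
Y = 81 (Y = 9*9 = 81)
J(O) = -1/14 + O/140 (J(O) = ((-10 + O)/(-11 + 81))/2 = ((-10 + O)/70)/2 = ((-10 + O)*(1/70))/2 = (-1/7 + O/70)/2 = -1/14 + O/140)
M = 28/8903 (M = 1/((-1/14 + (7 - 1*2)/140) + 318) = 1/((-1/14 + (7 - 2)/140) + 318) = 1/((-1/14 + (1/140)*5) + 318) = 1/((-1/14 + 1/28) + 318) = 1/(-1/28 + 318) = 1/(8903/28) = 28/8903 ≈ 0.0031450)
M - 1*230 = 28/8903 - 1*230 = 28/8903 - 230 = -2047662/8903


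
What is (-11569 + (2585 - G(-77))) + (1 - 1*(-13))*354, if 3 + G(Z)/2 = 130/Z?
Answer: -309434/77 ≈ -4018.6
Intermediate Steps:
G(Z) = -6 + 260/Z (G(Z) = -6 + 2*(130/Z) = -6 + 260/Z)
(-11569 + (2585 - G(-77))) + (1 - 1*(-13))*354 = (-11569 + (2585 - (-6 + 260/(-77)))) + (1 - 1*(-13))*354 = (-11569 + (2585 - (-6 + 260*(-1/77)))) + (1 + 13)*354 = (-11569 + (2585 - (-6 - 260/77))) + 14*354 = (-11569 + (2585 - 1*(-722/77))) + 4956 = (-11569 + (2585 + 722/77)) + 4956 = (-11569 + 199767/77) + 4956 = -691046/77 + 4956 = -309434/77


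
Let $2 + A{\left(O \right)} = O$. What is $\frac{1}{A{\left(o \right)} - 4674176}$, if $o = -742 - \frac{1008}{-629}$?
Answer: $- \frac{629}{2940523672} \approx -2.1391 \cdot 10^{-7}$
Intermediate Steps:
$o = - \frac{465710}{629}$ ($o = -742 - 1008 \left(- \frac{1}{629}\right) = -742 - - \frac{1008}{629} = -742 + \frac{1008}{629} = - \frac{465710}{629} \approx -740.4$)
$A{\left(O \right)} = -2 + O$
$\frac{1}{A{\left(o \right)} - 4674176} = \frac{1}{\left(-2 - \frac{465710}{629}\right) - 4674176} = \frac{1}{- \frac{466968}{629} - 4674176} = \frac{1}{- \frac{2940523672}{629}} = - \frac{629}{2940523672}$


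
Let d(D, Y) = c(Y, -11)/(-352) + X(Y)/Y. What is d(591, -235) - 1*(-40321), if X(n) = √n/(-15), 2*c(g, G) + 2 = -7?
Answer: 28385993/704 + I*√235/3525 ≈ 40321.0 + 0.0043489*I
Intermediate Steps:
c(g, G) = -9/2 (c(g, G) = -1 + (½)*(-7) = -1 - 7/2 = -9/2)
X(n) = -√n/15
d(D, Y) = 9/704 - 1/(15*√Y) (d(D, Y) = -9/2/(-352) + (-√Y/15)/Y = -9/2*(-1/352) - 1/(15*√Y) = 9/704 - 1/(15*√Y))
d(591, -235) - 1*(-40321) = (9/704 - (-1)*I*√235/3525) - 1*(-40321) = (9/704 - (-1)*I*√235/3525) + 40321 = (9/704 + I*√235/3525) + 40321 = 28385993/704 + I*√235/3525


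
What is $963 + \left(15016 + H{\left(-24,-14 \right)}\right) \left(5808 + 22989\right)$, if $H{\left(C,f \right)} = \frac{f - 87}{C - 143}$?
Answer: $\frac{72216499902}{167} \approx 4.3243 \cdot 10^{8}$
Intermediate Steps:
$H{\left(C,f \right)} = \frac{-87 + f}{-143 + C}$
$963 + \left(15016 + H{\left(-24,-14 \right)}\right) \left(5808 + 22989\right) = 963 + \left(15016 + \frac{-87 - 14}{-143 - 24}\right) \left(5808 + 22989\right) = 963 + \left(15016 + \frac{1}{-167} \left(-101\right)\right) 28797 = 963 + \left(15016 - - \frac{101}{167}\right) 28797 = 963 + \left(15016 + \frac{101}{167}\right) 28797 = 963 + \frac{2507773}{167} \cdot 28797 = 963 + \frac{72216339081}{167} = \frac{72216499902}{167}$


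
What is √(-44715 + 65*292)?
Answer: I*√25735 ≈ 160.42*I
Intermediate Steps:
√(-44715 + 65*292) = √(-44715 + 18980) = √(-25735) = I*√25735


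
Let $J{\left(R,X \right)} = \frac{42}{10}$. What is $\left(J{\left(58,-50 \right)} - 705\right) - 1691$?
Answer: $- \frac{11959}{5} \approx -2391.8$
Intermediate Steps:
$J{\left(R,X \right)} = \frac{21}{5}$ ($J{\left(R,X \right)} = 42 \cdot \frac{1}{10} = \frac{21}{5}$)
$\left(J{\left(58,-50 \right)} - 705\right) - 1691 = \left(\frac{21}{5} - 705\right) - 1691 = - \frac{3504}{5} - 1691 = - \frac{11959}{5}$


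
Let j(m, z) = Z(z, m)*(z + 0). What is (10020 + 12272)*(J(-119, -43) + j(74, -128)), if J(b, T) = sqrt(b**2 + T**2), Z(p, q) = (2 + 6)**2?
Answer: -182616064 + 22292*sqrt(16010) ≈ -1.7980e+8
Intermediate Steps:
Z(p, q) = 64 (Z(p, q) = 8**2 = 64)
J(b, T) = sqrt(T**2 + b**2)
j(m, z) = 64*z (j(m, z) = 64*(z + 0) = 64*z)
(10020 + 12272)*(J(-119, -43) + j(74, -128)) = (10020 + 12272)*(sqrt((-43)**2 + (-119)**2) + 64*(-128)) = 22292*(sqrt(1849 + 14161) - 8192) = 22292*(sqrt(16010) - 8192) = 22292*(-8192 + sqrt(16010)) = -182616064 + 22292*sqrt(16010)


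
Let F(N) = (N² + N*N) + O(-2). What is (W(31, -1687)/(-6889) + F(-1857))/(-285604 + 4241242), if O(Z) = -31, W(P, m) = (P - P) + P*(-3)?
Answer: 23756258428/13625195091 ≈ 1.7436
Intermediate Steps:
W(P, m) = -3*P (W(P, m) = 0 - 3*P = -3*P)
F(N) = -31 + 2*N² (F(N) = (N² + N*N) - 31 = (N² + N²) - 31 = 2*N² - 31 = -31 + 2*N²)
(W(31, -1687)/(-6889) + F(-1857))/(-285604 + 4241242) = (-3*31/(-6889) + (-31 + 2*(-1857)²))/(-285604 + 4241242) = (-93*(-1/6889) + (-31 + 2*3448449))/3955638 = (93/6889 + (-31 + 6896898))*(1/3955638) = (93/6889 + 6896867)*(1/3955638) = (47512516856/6889)*(1/3955638) = 23756258428/13625195091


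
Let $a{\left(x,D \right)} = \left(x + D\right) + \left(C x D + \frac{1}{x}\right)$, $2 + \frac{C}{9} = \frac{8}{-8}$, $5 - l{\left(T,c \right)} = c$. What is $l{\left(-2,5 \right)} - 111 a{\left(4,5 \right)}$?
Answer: $\frac{235653}{4} \approx 58913.0$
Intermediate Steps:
$l{\left(T,c \right)} = 5 - c$
$C = -27$ ($C = -18 + 9 \frac{8}{-8} = -18 + 9 \cdot 8 \left(- \frac{1}{8}\right) = -18 + 9 \left(-1\right) = -18 - 9 = -27$)
$a{\left(x,D \right)} = D + x + \frac{1}{x} - 27 D x$ ($a{\left(x,D \right)} = \left(x + D\right) + \left(- 27 x D + \frac{1}{x}\right) = \left(D + x\right) - \left(- \frac{1}{x} + 27 D x\right) = D + x + \frac{1}{x} - 27 D x$)
$l{\left(-2,5 \right)} - 111 a{\left(4,5 \right)} = \left(5 - 5\right) - 111 \left(5 + 4 + \frac{1}{4} - 135 \cdot 4\right) = \left(5 - 5\right) - 111 \left(5 + 4 + \frac{1}{4} - 540\right) = 0 - - \frac{235653}{4} = 0 + \frac{235653}{4} = \frac{235653}{4}$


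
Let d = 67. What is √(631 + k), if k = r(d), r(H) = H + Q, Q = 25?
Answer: √723 ≈ 26.889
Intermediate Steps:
r(H) = 25 + H (r(H) = H + 25 = 25 + H)
k = 92 (k = 25 + 67 = 92)
√(631 + k) = √(631 + 92) = √723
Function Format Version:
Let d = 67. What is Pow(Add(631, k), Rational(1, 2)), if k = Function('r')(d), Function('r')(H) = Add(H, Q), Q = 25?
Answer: Pow(723, Rational(1, 2)) ≈ 26.889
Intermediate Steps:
Function('r')(H) = Add(25, H) (Function('r')(H) = Add(H, 25) = Add(25, H))
k = 92 (k = Add(25, 67) = 92)
Pow(Add(631, k), Rational(1, 2)) = Pow(Add(631, 92), Rational(1, 2)) = Pow(723, Rational(1, 2))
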